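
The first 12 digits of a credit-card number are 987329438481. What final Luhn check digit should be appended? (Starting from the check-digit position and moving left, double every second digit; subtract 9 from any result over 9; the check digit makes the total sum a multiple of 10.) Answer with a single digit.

4

Partial digits right→left: 1 8 4 8 3 4 9 2 3 7 8 9
Double every second digit counting from the check-digit position (so the 1st, 3rd, 5th, ... of the partial from the right).
  doubled (with −9 where >9): 2 8 6 9 6 7 → sum 38
  kept as-is: 8 8 4 2 7 9 → sum 38
Total = 38 + 38 = 76.
Check digit = (10 − (76 mod 10)) mod 10 = 4.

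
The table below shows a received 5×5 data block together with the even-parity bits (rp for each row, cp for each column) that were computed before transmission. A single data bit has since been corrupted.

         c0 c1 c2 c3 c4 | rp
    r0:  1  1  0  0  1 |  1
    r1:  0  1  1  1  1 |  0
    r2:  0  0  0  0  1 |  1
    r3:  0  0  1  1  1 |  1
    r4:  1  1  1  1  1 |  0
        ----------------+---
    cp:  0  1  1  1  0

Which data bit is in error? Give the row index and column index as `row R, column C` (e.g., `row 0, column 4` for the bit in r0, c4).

row 4, column 4

Recompute each row's even parity and compare to rp:
  r0: data parity 1, sent rp 1 → ok
  r1: data parity 0, sent rp 0 → ok
  r2: data parity 1, sent rp 1 → ok
  r3: data parity 1, sent rp 1 → ok
  r4: data parity 1, sent rp 0 → mismatch
Recompute each column's even parity and compare to cp:
  c0: data parity 0, sent cp 0 → ok
  c1: data parity 1, sent cp 1 → ok
  c2: data parity 1, sent cp 1 → ok
  c3: data parity 1, sent cp 1 → ok
  c4: data parity 1, sent cp 0 → mismatch
Exactly one row (r4) and one column (c4) fail → the flipped bit is at their intersection.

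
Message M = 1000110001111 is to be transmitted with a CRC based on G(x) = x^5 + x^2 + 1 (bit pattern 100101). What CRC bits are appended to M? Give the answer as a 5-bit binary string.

10111

Append 5 zeros: 100011000111100000. Divide by 100101 (XOR where the leading bit is 1):
  pos 0: 100011 XOR 100101 = 000110
  pos 3: 110000 XOR 100101 = 010101
  pos 4: 101011 XOR 100101 = 001110
  pos 6: 111011 XOR 100101 = 011110
  pos 7: 111101 XOR 100101 = 011000
  pos 8: 110000 XOR 100101 = 010101
  pos 9: 101010 XOR 100101 = 001111
  pos 11: 111100 XOR 100101 = 011001
  pos 12: 110010 XOR 100101 = 010111
Remainder (last 5 bits) = 10111. This is the CRC / FCS.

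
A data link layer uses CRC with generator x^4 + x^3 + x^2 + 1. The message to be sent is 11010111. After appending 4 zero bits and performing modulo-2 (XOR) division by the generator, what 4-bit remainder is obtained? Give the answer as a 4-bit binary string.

Append 4 zeros: 110101110000. Divide by 11101 (XOR where the leading bit is 1):
  pos 0: 11010 XOR 11101 = 00111
  pos 2: 11111 XOR 11101 = 00010
  pos 5: 10100 XOR 11101 = 01001
  pos 6: 10010 XOR 11101 = 01111
  pos 7: 11110 XOR 11101 = 00011
Remainder (last 4 bits) = 0011. This is the CRC / FCS.

0011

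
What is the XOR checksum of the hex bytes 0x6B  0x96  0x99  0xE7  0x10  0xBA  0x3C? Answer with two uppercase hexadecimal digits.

15

XOR the bytes together:
  start with 0x6B
  0x6B ⊕ 0x96 = 0xFD
  0xFD ⊕ 0x99 = 0x64
  0x64 ⊕ 0xE7 = 0x83
  0x83 ⊕ 0x10 = 0x93
  0x93 ⊕ 0xBA = 0x29
  0x29 ⊕ 0x3C = 0x15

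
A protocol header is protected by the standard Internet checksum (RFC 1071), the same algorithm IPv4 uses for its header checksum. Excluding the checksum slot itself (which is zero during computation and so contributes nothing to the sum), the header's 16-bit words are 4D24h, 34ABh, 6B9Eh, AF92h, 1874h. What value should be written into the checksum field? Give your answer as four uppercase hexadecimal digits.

4A8B

One's-complement addition (fold any carry out of bit 15 back into bit 0):
  0x4D24 + 0x34AB = 0x081CF
  0x81CF + 0x6B9E = 0x0ED6D
  0xED6D + 0xAF92 = 0x19CFF → wrap carry → 0x9D00
  0x9D00 + 0x1874 = 0x0B574
One's-complement sum = 0xB574.
Checksum = ~0xB574 & 0xFFFF = 0x4A8B.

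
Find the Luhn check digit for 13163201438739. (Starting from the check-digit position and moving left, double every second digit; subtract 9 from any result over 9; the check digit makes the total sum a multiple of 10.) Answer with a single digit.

5

Partial digits right→left: 9 3 7 8 3 4 1 0 2 3 6 1 3 1
Double every second digit counting from the check-digit position (so the 1st, 3rd, 5th, ... of the partial from the right).
  doubled (with −9 where >9): 9 5 6 2 4 3 6 → sum 35
  kept as-is: 3 8 4 0 3 1 1 → sum 20
Total = 35 + 20 = 55.
Check digit = (10 − (55 mod 10)) mod 10 = 5.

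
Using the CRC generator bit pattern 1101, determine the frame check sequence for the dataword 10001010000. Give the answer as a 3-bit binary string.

Append 3 zeros: 10001010000000. Divide by 1101 (XOR where the leading bit is 1):
  pos 0: 1000 XOR 1101 = 0101
  pos 1: 1011 XOR 1101 = 0110
  pos 2: 1100 XOR 1101 = 0001
  pos 5: 1100 XOR 1101 = 0001
  pos 8: 1000 XOR 1101 = 0101
  pos 9: 1010 XOR 1101 = 0111
  pos 10: 1110 XOR 1101 = 0011
Remainder (last 3 bits) = 011. This is the CRC / FCS.

011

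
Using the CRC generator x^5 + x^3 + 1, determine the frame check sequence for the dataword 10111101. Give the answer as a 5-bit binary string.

Append 5 zeros: 1011110100000. Divide by 101001 (XOR where the leading bit is 1):
  pos 0: 101111 XOR 101001 = 000110
  pos 3: 110010 XOR 101001 = 011011
  pos 4: 110110 XOR 101001 = 011111
  pos 5: 111110 XOR 101001 = 010111
  pos 6: 101110 XOR 101001 = 000111
Remainder (last 5 bits) = 01110. This is the CRC / FCS.

01110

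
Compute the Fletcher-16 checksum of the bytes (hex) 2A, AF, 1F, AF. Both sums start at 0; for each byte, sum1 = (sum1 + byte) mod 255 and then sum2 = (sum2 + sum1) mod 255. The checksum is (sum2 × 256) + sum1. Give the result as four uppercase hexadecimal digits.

Running sums (mod 255):
  after byte 0 (2A): sum1=42, sum2=42
  after byte 1 (AF): sum1=217, sum2=4
  after byte 2 (1F): sum1=248, sum2=252
  after byte 3 (AF): sum1=168, sum2=165
Checksum = sum2·256 + sum1 = 165·256 + 168 = 42408 = 0xA5A8.

A5A8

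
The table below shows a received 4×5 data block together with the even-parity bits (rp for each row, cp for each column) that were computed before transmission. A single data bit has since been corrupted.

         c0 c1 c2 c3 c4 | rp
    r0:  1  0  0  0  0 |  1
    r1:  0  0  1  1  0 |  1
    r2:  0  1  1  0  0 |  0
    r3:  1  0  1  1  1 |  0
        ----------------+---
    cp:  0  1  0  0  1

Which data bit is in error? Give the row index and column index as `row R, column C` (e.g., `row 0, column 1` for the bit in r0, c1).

row 1, column 2

Recompute each row's even parity and compare to rp:
  r0: data parity 1, sent rp 1 → ok
  r1: data parity 0, sent rp 1 → mismatch
  r2: data parity 0, sent rp 0 → ok
  r3: data parity 0, sent rp 0 → ok
Recompute each column's even parity and compare to cp:
  c0: data parity 0, sent cp 0 → ok
  c1: data parity 1, sent cp 1 → ok
  c2: data parity 1, sent cp 0 → mismatch
  c3: data parity 0, sent cp 0 → ok
  c4: data parity 1, sent cp 1 → ok
Exactly one row (r1) and one column (c2) fail → the flipped bit is at their intersection.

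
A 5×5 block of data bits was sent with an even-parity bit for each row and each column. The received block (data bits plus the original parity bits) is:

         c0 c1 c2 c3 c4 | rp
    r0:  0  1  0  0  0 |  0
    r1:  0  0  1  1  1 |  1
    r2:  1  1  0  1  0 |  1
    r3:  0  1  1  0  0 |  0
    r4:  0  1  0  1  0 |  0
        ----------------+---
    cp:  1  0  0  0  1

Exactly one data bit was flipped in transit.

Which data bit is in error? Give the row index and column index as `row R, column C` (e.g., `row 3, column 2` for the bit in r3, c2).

Recompute each row's even parity and compare to rp:
  r0: data parity 1, sent rp 0 → mismatch
  r1: data parity 1, sent rp 1 → ok
  r2: data parity 1, sent rp 1 → ok
  r3: data parity 0, sent rp 0 → ok
  r4: data parity 0, sent rp 0 → ok
Recompute each column's even parity and compare to cp:
  c0: data parity 1, sent cp 1 → ok
  c1: data parity 0, sent cp 0 → ok
  c2: data parity 0, sent cp 0 → ok
  c3: data parity 1, sent cp 0 → mismatch
  c4: data parity 1, sent cp 1 → ok
Exactly one row (r0) and one column (c3) fail → the flipped bit is at their intersection.

row 0, column 3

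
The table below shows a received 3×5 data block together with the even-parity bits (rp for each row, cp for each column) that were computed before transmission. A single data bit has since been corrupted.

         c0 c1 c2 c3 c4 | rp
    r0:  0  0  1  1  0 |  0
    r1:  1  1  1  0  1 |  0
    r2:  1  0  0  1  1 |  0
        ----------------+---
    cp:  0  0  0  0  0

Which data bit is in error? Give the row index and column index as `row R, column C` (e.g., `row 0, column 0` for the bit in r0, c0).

Recompute each row's even parity and compare to rp:
  r0: data parity 0, sent rp 0 → ok
  r1: data parity 0, sent rp 0 → ok
  r2: data parity 1, sent rp 0 → mismatch
Recompute each column's even parity and compare to cp:
  c0: data parity 0, sent cp 0 → ok
  c1: data parity 1, sent cp 0 → mismatch
  c2: data parity 0, sent cp 0 → ok
  c3: data parity 0, sent cp 0 → ok
  c4: data parity 0, sent cp 0 → ok
Exactly one row (r2) and one column (c1) fail → the flipped bit is at their intersection.

row 2, column 1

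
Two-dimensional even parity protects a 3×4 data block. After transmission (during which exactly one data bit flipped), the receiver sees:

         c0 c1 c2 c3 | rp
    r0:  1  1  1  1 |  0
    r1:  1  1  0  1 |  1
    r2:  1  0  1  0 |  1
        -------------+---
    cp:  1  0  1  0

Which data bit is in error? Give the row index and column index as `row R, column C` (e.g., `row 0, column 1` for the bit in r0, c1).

row 2, column 2

Recompute each row's even parity and compare to rp:
  r0: data parity 0, sent rp 0 → ok
  r1: data parity 1, sent rp 1 → ok
  r2: data parity 0, sent rp 1 → mismatch
Recompute each column's even parity and compare to cp:
  c0: data parity 1, sent cp 1 → ok
  c1: data parity 0, sent cp 0 → ok
  c2: data parity 0, sent cp 1 → mismatch
  c3: data parity 0, sent cp 0 → ok
Exactly one row (r2) and one column (c2) fail → the flipped bit is at their intersection.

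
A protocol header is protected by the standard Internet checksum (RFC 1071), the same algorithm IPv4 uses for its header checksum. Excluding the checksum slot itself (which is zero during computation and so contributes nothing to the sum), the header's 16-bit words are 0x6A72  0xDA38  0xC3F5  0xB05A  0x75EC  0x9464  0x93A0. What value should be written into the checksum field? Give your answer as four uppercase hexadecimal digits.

A912

One's-complement addition (fold any carry out of bit 15 back into bit 0):
  0x6A72 + 0xDA38 = 0x144AA → wrap carry → 0x44AB
  0x44AB + 0xC3F5 = 0x108A0 → wrap carry → 0x08A1
  0x08A1 + 0xB05A = 0x0B8FB
  0xB8FB + 0x75EC = 0x12EE7 → wrap carry → 0x2EE8
  0x2EE8 + 0x9464 = 0x0C34C
  0xC34C + 0x93A0 = 0x156EC → wrap carry → 0x56ED
One's-complement sum = 0x56ED.
Checksum = ~0x56ED & 0xFFFF = 0xA912.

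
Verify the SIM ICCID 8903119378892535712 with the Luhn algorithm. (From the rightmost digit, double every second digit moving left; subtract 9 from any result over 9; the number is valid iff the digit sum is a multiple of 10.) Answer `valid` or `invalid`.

From the right, keep odd positions and double even positions (subtract 9 from any doubled value over 9):
  doubled (positions 2,4,...): 2 1 1 9 7 6 2 6 9 → sum 43
  kept (positions 1,3,...): 2 7 3 2 8 7 9 1 0 8 → sum 47
Total = 90.
90 mod 10 = 0, so the number is valid.

valid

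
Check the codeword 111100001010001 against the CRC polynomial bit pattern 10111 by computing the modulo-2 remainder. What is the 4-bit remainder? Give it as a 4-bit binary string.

1110

Modulo-2 division of 111100001010001 by 10111:
  pos 0: 11110 XOR 10111 = 01001
  pos 1: 10010 XOR 10111 = 00101
  pos 3: 10100 XOR 10111 = 00011
  pos 6: 11101 XOR 10111 = 01010
  pos 7: 10100 XOR 10111 = 00011
  pos 10: 11001 XOR 10111 = 01110
Remainder = 1110 (nonzero — an error is detected).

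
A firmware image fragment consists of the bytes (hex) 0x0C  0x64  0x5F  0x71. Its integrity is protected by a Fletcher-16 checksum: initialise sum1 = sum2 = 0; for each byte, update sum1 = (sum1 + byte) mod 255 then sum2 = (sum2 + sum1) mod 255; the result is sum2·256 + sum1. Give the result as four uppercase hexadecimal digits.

8D41

Running sums (mod 255):
  after byte 0 (0x0C): sum1=12, sum2=12
  after byte 1 (0x64): sum1=112, sum2=124
  after byte 2 (0x5F): sum1=207, sum2=76
  after byte 3 (0x71): sum1=65, sum2=141
Checksum = sum2·256 + sum1 = 141·256 + 65 = 36161 = 0x8D41.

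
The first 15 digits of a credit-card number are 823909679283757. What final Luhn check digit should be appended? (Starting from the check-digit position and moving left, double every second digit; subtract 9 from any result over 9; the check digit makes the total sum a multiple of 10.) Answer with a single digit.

Partial digits right→left: 7 5 7 3 8 2 9 7 6 9 0 9 3 2 8
Double every second digit counting from the check-digit position (so the 1st, 3rd, 5th, ... of the partial from the right).
  doubled (with −9 where >9): 5 5 7 9 3 0 6 7 → sum 42
  kept as-is: 5 3 2 7 9 9 2 → sum 37
Total = 42 + 37 = 79.
Check digit = (10 − (79 mod 10)) mod 10 = 1.

1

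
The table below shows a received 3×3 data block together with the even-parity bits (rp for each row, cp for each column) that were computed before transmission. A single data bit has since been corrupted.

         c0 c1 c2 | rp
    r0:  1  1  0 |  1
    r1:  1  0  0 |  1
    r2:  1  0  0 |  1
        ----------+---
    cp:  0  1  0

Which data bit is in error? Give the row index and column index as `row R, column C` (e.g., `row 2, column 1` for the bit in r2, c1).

Recompute each row's even parity and compare to rp:
  r0: data parity 0, sent rp 1 → mismatch
  r1: data parity 1, sent rp 1 → ok
  r2: data parity 1, sent rp 1 → ok
Recompute each column's even parity and compare to cp:
  c0: data parity 1, sent cp 0 → mismatch
  c1: data parity 1, sent cp 1 → ok
  c2: data parity 0, sent cp 0 → ok
Exactly one row (r0) and one column (c0) fail → the flipped bit is at their intersection.

row 0, column 0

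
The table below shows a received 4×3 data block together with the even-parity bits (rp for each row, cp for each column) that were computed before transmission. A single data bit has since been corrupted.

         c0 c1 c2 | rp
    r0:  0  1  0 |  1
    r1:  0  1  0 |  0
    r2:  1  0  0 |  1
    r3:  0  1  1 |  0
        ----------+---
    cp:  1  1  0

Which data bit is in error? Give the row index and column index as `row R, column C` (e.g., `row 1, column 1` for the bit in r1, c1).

row 1, column 2

Recompute each row's even parity and compare to rp:
  r0: data parity 1, sent rp 1 → ok
  r1: data parity 1, sent rp 0 → mismatch
  r2: data parity 1, sent rp 1 → ok
  r3: data parity 0, sent rp 0 → ok
Recompute each column's even parity and compare to cp:
  c0: data parity 1, sent cp 1 → ok
  c1: data parity 1, sent cp 1 → ok
  c2: data parity 1, sent cp 0 → mismatch
Exactly one row (r1) and one column (c2) fail → the flipped bit is at their intersection.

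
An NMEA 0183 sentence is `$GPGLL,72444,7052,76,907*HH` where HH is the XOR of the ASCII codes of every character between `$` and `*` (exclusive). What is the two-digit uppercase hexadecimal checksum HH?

5E

XOR the ASCII codes of the payload characters:
  'G' = 0x47 → acc = 0x47
  'P' = 0x50 → acc = 0x17
  'G' = 0x47 → acc = 0x50
  'L' = 0x4C → acc = 0x1C
  'L' = 0x4C → acc = 0x50
  ',' = 0x2C → acc = 0x7C
  '7' = 0x37 → acc = 0x4B
  '2' = 0x32 → acc = 0x79
  '4' = 0x34 → acc = 0x4D
  '4' = 0x34 → acc = 0x79
  '4' = 0x34 → acc = 0x4D
  ',' = 0x2C → acc = 0x61
  '7' = 0x37 → acc = 0x56
  '0' = 0x30 → acc = 0x66
  '5' = 0x35 → acc = 0x53
  '2' = 0x32 → acc = 0x61
  ',' = 0x2C → acc = 0x4D
  '7' = 0x37 → acc = 0x7A
  '6' = 0x36 → acc = 0x4C
  ',' = 0x2C → acc = 0x60
  '9' = 0x39 → acc = 0x59
  '0' = 0x30 → acc = 0x69
  '7' = 0x37 → acc = 0x5E
Checksum = 0x5E.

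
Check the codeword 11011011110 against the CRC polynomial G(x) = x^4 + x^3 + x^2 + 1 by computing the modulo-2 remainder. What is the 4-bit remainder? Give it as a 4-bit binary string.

Modulo-2 division of 11011011110 by 11101:
  pos 0: 11011 XOR 11101 = 00110
  pos 2: 11001 XOR 11101 = 00100
  pos 4: 10011 XOR 11101 = 01110
  pos 5: 11101 XOR 11101 = 00000
Remainder = 0000 (zero — the frame passes the CRC check).

0000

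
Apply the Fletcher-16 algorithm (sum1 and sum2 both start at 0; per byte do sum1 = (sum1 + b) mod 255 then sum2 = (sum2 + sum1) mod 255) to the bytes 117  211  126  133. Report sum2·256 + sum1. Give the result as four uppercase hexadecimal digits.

Running sums (mod 255):
  after byte 0 (117): sum1=117, sum2=117
  after byte 1 (211): sum1=73, sum2=190
  after byte 2 (126): sum1=199, sum2=134
  after byte 3 (133): sum1=77, sum2=211
Checksum = sum2·256 + sum1 = 211·256 + 77 = 54093 = 0xD34D.

D34D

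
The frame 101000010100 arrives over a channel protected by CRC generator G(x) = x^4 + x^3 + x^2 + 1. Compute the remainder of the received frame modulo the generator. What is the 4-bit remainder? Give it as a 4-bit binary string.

0000

Modulo-2 division of 101000010100 by 11101:
  pos 0: 10100 XOR 11101 = 01001
  pos 1: 10010 XOR 11101 = 01111
  pos 2: 11110 XOR 11101 = 00011
  pos 5: 11101 XOR 11101 = 00000
Remainder = 0000 (zero — the frame passes the CRC check).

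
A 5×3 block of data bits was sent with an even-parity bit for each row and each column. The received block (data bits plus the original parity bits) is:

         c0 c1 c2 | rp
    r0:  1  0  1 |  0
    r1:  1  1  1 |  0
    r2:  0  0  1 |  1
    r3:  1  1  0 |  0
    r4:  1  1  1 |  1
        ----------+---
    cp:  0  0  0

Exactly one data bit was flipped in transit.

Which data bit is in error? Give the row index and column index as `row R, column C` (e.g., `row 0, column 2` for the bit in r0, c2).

Recompute each row's even parity and compare to rp:
  r0: data parity 0, sent rp 0 → ok
  r1: data parity 1, sent rp 0 → mismatch
  r2: data parity 1, sent rp 1 → ok
  r3: data parity 0, sent rp 0 → ok
  r4: data parity 1, sent rp 1 → ok
Recompute each column's even parity and compare to cp:
  c0: data parity 0, sent cp 0 → ok
  c1: data parity 1, sent cp 0 → mismatch
  c2: data parity 0, sent cp 0 → ok
Exactly one row (r1) and one column (c1) fail → the flipped bit is at their intersection.

row 1, column 1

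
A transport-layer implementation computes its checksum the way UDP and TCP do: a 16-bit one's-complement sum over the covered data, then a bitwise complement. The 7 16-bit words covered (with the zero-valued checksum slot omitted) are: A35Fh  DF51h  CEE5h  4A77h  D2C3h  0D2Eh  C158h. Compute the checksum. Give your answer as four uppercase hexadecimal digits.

One's-complement addition (fold any carry out of bit 15 back into bit 0):
  0xA35F + 0xDF51 = 0x182B0 → wrap carry → 0x82B1
  0x82B1 + 0xCEE5 = 0x15196 → wrap carry → 0x5197
  0x5197 + 0x4A77 = 0x09C0E
  0x9C0E + 0xD2C3 = 0x16ED1 → wrap carry → 0x6ED2
  0x6ED2 + 0x0D2E = 0x07C00
  0x7C00 + 0xC158 = 0x13D58 → wrap carry → 0x3D59
One's-complement sum = 0x3D59.
Checksum = ~0x3D59 & 0xFFFF = 0xC2A6.

C2A6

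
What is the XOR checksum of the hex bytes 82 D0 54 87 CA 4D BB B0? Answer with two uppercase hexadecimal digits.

XOR the bytes together:
  start with 0x82
  0x82 ⊕ 0xD0 = 0x52
  0x52 ⊕ 0x54 = 0x06
  0x06 ⊕ 0x87 = 0x81
  0x81 ⊕ 0xCA = 0x4B
  0x4B ⊕ 0x4D = 0x06
  0x06 ⊕ 0xBB = 0xBD
  0xBD ⊕ 0xB0 = 0x0D

0D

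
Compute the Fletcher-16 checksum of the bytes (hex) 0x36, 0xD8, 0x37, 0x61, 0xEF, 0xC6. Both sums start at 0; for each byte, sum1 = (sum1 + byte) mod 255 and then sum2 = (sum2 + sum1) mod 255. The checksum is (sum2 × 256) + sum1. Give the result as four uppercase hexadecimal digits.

295E

Running sums (mod 255):
  after byte 0 (0x36): sum1=54, sum2=54
  after byte 1 (0xD8): sum1=15, sum2=69
  after byte 2 (0x37): sum1=70, sum2=139
  after byte 3 (0x61): sum1=167, sum2=51
  after byte 4 (0xEF): sum1=151, sum2=202
  after byte 5 (0xC6): sum1=94, sum2=41
Checksum = sum2·256 + sum1 = 41·256 + 94 = 10590 = 0x295E.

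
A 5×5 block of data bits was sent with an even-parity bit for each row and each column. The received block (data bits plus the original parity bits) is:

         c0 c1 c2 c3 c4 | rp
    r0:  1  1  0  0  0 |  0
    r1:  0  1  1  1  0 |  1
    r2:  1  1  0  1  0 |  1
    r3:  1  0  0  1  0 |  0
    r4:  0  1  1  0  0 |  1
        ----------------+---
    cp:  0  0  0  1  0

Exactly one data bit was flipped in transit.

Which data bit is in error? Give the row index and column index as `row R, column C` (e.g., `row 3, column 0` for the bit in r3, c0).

Recompute each row's even parity and compare to rp:
  r0: data parity 0, sent rp 0 → ok
  r1: data parity 1, sent rp 1 → ok
  r2: data parity 1, sent rp 1 → ok
  r3: data parity 0, sent rp 0 → ok
  r4: data parity 0, sent rp 1 → mismatch
Recompute each column's even parity and compare to cp:
  c0: data parity 1, sent cp 0 → mismatch
  c1: data parity 0, sent cp 0 → ok
  c2: data parity 0, sent cp 0 → ok
  c3: data parity 1, sent cp 1 → ok
  c4: data parity 0, sent cp 0 → ok
Exactly one row (r4) and one column (c0) fail → the flipped bit is at their intersection.

row 4, column 0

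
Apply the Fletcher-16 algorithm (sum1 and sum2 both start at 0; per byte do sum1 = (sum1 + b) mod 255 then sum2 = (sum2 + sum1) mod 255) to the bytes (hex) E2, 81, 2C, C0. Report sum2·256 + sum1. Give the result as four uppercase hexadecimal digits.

2951

Running sums (mod 255):
  after byte 0 (E2): sum1=226, sum2=226
  after byte 1 (81): sum1=100, sum2=71
  after byte 2 (2C): sum1=144, sum2=215
  after byte 3 (C0): sum1=81, sum2=41
Checksum = sum2·256 + sum1 = 41·256 + 81 = 10577 = 0x2951.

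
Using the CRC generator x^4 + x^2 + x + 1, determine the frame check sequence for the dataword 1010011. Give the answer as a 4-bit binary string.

Append 4 zeros: 10100110000. Divide by 10111 (XOR where the leading bit is 1):
  pos 0: 10100 XOR 10111 = 00011
  pos 3: 11110 XOR 10111 = 01001
  pos 4: 10010 XOR 10111 = 00101
  pos 6: 10100 XOR 10111 = 00011
Remainder (last 4 bits) = 0011. This is the CRC / FCS.

0011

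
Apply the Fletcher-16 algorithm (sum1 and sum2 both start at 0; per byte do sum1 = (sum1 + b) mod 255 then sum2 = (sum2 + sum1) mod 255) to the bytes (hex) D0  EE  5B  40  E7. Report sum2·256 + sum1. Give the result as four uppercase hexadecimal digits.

4A43

Running sums (mod 255):
  after byte 0 (D0): sum1=208, sum2=208
  after byte 1 (EE): sum1=191, sum2=144
  after byte 2 (5B): sum1=27, sum2=171
  after byte 3 (40): sum1=91, sum2=7
  after byte 4 (E7): sum1=67, sum2=74
Checksum = sum2·256 + sum1 = 74·256 + 67 = 19011 = 0x4A43.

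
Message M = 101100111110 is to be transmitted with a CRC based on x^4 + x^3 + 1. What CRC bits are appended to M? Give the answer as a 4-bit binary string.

1100

Append 4 zeros: 1011001111100000. Divide by 11001 (XOR where the leading bit is 1):
  pos 0: 10110 XOR 11001 = 01111
  pos 1: 11110 XOR 11001 = 00111
  pos 3: 11111 XOR 11001 = 00110
  pos 5: 11011 XOR 11001 = 00010
  pos 8: 10100 XOR 11001 = 01101
  pos 9: 11010 XOR 11001 = 00011
Remainder (last 4 bits) = 1100. This is the CRC / FCS.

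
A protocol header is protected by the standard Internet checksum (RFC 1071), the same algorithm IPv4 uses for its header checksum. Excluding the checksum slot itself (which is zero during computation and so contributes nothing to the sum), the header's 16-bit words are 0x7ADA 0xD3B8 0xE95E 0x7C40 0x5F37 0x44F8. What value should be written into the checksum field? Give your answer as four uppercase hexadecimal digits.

One's-complement addition (fold any carry out of bit 15 back into bit 0):
  0x7ADA + 0xD3B8 = 0x14E92 → wrap carry → 0x4E93
  0x4E93 + 0xE95E = 0x137F1 → wrap carry → 0x37F2
  0x37F2 + 0x7C40 = 0x0B432
  0xB432 + 0x5F37 = 0x11369 → wrap carry → 0x136A
  0x136A + 0x44F8 = 0x05862
One's-complement sum = 0x5862.
Checksum = ~0x5862 & 0xFFFF = 0xA79D.

A79D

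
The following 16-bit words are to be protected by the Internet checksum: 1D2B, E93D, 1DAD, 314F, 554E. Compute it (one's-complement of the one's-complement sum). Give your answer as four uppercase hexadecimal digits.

One's-complement addition (fold any carry out of bit 15 back into bit 0):
  0x1D2B + 0xE93D = 0x10668 → wrap carry → 0x0669
  0x0669 + 0x1DAD = 0x02416
  0x2416 + 0x314F = 0x05565
  0x5565 + 0x554E = 0x0AAB3
One's-complement sum = 0xAAB3.
Checksum = ~0xAAB3 & 0xFFFF = 0x554C.

554C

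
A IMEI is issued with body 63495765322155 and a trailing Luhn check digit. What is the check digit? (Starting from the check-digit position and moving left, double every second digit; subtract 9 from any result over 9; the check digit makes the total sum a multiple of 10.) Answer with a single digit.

1

Partial digits right→left: 5 5 1 2 2 3 5 6 7 5 9 4 3 6
Double every second digit counting from the check-digit position (so the 1st, 3rd, 5th, ... of the partial from the right).
  doubled (with −9 where >9): 1 2 4 1 5 9 6 → sum 28
  kept as-is: 5 2 3 6 5 4 6 → sum 31
Total = 28 + 31 = 59.
Check digit = (10 − (59 mod 10)) mod 10 = 1.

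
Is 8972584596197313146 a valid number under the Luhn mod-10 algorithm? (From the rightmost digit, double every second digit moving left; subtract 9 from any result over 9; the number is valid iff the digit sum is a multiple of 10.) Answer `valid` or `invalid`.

invalid

From the right, keep odd positions and double even positions (subtract 9 from any doubled value over 9):
  doubled (positions 2,4,...): 8 6 6 9 3 1 7 4 9 → sum 53
  kept (positions 1,3,...): 6 1 1 7 1 9 4 5 7 8 → sum 49
Total = 102.
102 mod 10 = 2, so the number is invalid.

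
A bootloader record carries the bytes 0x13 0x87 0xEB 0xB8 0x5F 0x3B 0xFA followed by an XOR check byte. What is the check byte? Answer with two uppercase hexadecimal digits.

59

XOR the bytes together:
  start with 0x13
  0x13 ⊕ 0x87 = 0x94
  0x94 ⊕ 0xEB = 0x7F
  0x7F ⊕ 0xB8 = 0xC7
  0xC7 ⊕ 0x5F = 0x98
  0x98 ⊕ 0x3B = 0xA3
  0xA3 ⊕ 0xFA = 0x59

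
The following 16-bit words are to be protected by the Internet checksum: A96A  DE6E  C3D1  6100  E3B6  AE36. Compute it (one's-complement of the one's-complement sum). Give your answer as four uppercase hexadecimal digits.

C166

One's-complement addition (fold any carry out of bit 15 back into bit 0):
  0xA96A + 0xDE6E = 0x187D8 → wrap carry → 0x87D9
  0x87D9 + 0xC3D1 = 0x14BAA → wrap carry → 0x4BAB
  0x4BAB + 0x6100 = 0x0ACAB
  0xACAB + 0xE3B6 = 0x19061 → wrap carry → 0x9062
  0x9062 + 0xAE36 = 0x13E98 → wrap carry → 0x3E99
One's-complement sum = 0x3E99.
Checksum = ~0x3E99 & 0xFFFF = 0xC166.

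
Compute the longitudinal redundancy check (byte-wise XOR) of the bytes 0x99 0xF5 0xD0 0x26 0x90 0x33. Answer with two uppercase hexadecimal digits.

39

XOR the bytes together:
  start with 0x99
  0x99 ⊕ 0xF5 = 0x6C
  0x6C ⊕ 0xD0 = 0xBC
  0xBC ⊕ 0x26 = 0x9A
  0x9A ⊕ 0x90 = 0x0A
  0x0A ⊕ 0x33 = 0x39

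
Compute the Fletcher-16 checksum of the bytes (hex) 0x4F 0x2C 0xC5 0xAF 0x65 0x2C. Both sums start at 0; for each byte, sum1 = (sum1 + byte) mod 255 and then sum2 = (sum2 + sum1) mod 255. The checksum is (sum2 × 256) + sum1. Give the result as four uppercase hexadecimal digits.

Running sums (mod 255):
  after byte 0 (0x4F): sum1=79, sum2=79
  after byte 1 (0x2C): sum1=123, sum2=202
  after byte 2 (0xC5): sum1=65, sum2=12
  after byte 3 (0xAF): sum1=240, sum2=252
  after byte 4 (0x65): sum1=86, sum2=83
  after byte 5 (0x2C): sum1=130, sum2=213
Checksum = sum2·256 + sum1 = 213·256 + 130 = 54658 = 0xD582.

D582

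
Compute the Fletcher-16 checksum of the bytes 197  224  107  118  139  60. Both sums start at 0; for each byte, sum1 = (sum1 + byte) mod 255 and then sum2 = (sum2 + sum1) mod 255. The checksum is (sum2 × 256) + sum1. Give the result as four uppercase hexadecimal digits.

Running sums (mod 255):
  after byte 0 (197): sum1=197, sum2=197
  after byte 1 (224): sum1=166, sum2=108
  after byte 2 (107): sum1=18, sum2=126
  after byte 3 (118): sum1=136, sum2=7
  after byte 4 (139): sum1=20, sum2=27
  after byte 5 (60): sum1=80, sum2=107
Checksum = sum2·256 + sum1 = 107·256 + 80 = 27472 = 0x6B50.

6B50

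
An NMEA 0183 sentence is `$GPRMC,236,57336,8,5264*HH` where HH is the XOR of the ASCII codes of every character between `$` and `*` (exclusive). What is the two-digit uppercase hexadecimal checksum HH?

XOR the ASCII codes of the payload characters:
  'G' = 0x47 → acc = 0x47
  'P' = 0x50 → acc = 0x17
  'R' = 0x52 → acc = 0x45
  'M' = 0x4D → acc = 0x08
  'C' = 0x43 → acc = 0x4B
  ',' = 0x2C → acc = 0x67
  '2' = 0x32 → acc = 0x55
  '3' = 0x33 → acc = 0x66
  '6' = 0x36 → acc = 0x50
  ',' = 0x2C → acc = 0x7C
  '5' = 0x35 → acc = 0x49
  '7' = 0x37 → acc = 0x7E
  '3' = 0x33 → acc = 0x4D
  '3' = 0x33 → acc = 0x7E
  '6' = 0x36 → acc = 0x48
  ',' = 0x2C → acc = 0x64
  '8' = 0x38 → acc = 0x5C
  ',' = 0x2C → acc = 0x70
  '5' = 0x35 → acc = 0x45
  '2' = 0x32 → acc = 0x77
  '6' = 0x36 → acc = 0x41
  '4' = 0x34 → acc = 0x75
Checksum = 0x75.

75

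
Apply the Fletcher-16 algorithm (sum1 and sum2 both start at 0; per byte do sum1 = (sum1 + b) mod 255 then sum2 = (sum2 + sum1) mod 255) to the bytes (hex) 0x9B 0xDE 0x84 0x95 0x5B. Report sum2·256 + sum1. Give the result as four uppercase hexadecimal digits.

Running sums (mod 255):
  after byte 0 (0x9B): sum1=155, sum2=155
  after byte 1 (0xDE): sum1=122, sum2=22
  after byte 2 (0x84): sum1=254, sum2=21
  after byte 3 (0x95): sum1=148, sum2=169
  after byte 4 (0x5B): sum1=239, sum2=153
Checksum = sum2·256 + sum1 = 153·256 + 239 = 39407 = 0x99EF.

99EF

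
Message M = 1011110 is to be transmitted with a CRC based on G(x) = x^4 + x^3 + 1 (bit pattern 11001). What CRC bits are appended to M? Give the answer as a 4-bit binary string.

Append 4 zeros: 10111100000. Divide by 11001 (XOR where the leading bit is 1):
  pos 0: 10111 XOR 11001 = 01110
  pos 1: 11101 XOR 11001 = 00100
  pos 3: 10000 XOR 11001 = 01001
  pos 4: 10010 XOR 11001 = 01011
  pos 5: 10110 XOR 11001 = 01111
  pos 6: 11110 XOR 11001 = 00111
Remainder (last 4 bits) = 0111. This is the CRC / FCS.

0111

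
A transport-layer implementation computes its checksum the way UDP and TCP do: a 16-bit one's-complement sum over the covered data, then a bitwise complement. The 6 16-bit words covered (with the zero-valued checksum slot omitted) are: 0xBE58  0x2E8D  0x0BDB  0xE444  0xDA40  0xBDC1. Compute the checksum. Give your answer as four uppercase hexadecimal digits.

One's-complement addition (fold any carry out of bit 15 back into bit 0):
  0xBE58 + 0x2E8D = 0x0ECE5
  0xECE5 + 0x0BDB = 0x0F8C0
  0xF8C0 + 0xE444 = 0x1DD04 → wrap carry → 0xDD05
  0xDD05 + 0xDA40 = 0x1B745 → wrap carry → 0xB746
  0xB746 + 0xBDC1 = 0x17507 → wrap carry → 0x7508
One's-complement sum = 0x7508.
Checksum = ~0x7508 & 0xFFFF = 0x8AF7.

8AF7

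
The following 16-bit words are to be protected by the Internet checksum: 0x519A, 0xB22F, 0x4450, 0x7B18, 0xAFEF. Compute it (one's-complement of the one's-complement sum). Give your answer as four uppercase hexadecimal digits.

One's-complement addition (fold any carry out of bit 15 back into bit 0):
  0x519A + 0xB22F = 0x103C9 → wrap carry → 0x03CA
  0x03CA + 0x4450 = 0x0481A
  0x481A + 0x7B18 = 0x0C332
  0xC332 + 0xAFEF = 0x17321 → wrap carry → 0x7322
One's-complement sum = 0x7322.
Checksum = ~0x7322 & 0xFFFF = 0x8CDD.

8CDD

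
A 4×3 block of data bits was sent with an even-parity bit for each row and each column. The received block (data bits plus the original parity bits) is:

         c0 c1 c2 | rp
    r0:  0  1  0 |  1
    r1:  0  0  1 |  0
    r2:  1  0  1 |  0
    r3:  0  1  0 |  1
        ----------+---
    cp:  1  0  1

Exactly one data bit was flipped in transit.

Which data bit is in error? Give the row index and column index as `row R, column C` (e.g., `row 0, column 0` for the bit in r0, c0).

Recompute each row's even parity and compare to rp:
  r0: data parity 1, sent rp 1 → ok
  r1: data parity 1, sent rp 0 → mismatch
  r2: data parity 0, sent rp 0 → ok
  r3: data parity 1, sent rp 1 → ok
Recompute each column's even parity and compare to cp:
  c0: data parity 1, sent cp 1 → ok
  c1: data parity 0, sent cp 0 → ok
  c2: data parity 0, sent cp 1 → mismatch
Exactly one row (r1) and one column (c2) fail → the flipped bit is at their intersection.

row 1, column 2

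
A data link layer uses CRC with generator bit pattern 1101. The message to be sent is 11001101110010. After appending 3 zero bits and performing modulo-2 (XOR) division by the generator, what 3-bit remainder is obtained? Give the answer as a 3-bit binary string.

Append 3 zeros: 11001101110010000. Divide by 1101 (XOR where the leading bit is 1):
  pos 0: 1100 XOR 1101 = 0001
  pos 3: 1110 XOR 1101 = 0011
  pos 5: 1111 XOR 1101 = 0010
  pos 7: 1010 XOR 1101 = 0111
  pos 8: 1110 XOR 1101 = 0011
  pos 10: 1110 XOR 1101 = 0011
  pos 12: 1100 XOR 1101 = 0001
Remainder (last 3 bits) = 010. This is the CRC / FCS.

010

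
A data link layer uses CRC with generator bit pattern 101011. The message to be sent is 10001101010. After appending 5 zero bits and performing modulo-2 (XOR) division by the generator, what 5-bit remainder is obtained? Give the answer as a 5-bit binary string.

Append 5 zeros: 1000110101000000. Divide by 101011 (XOR where the leading bit is 1):
  pos 0: 100011 XOR 101011 = 001000
  pos 2: 100001 XOR 101011 = 001010
  pos 4: 101001 XOR 101011 = 000010
  pos 8: 100000 XOR 101011 = 001011
  pos 10: 101100 XOR 101011 = 000111
Remainder (last 5 bits) = 00111. This is the CRC / FCS.

00111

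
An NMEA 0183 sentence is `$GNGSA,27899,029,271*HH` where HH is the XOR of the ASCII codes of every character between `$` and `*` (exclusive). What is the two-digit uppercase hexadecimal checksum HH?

XOR the ASCII codes of the payload characters:
  'G' = 0x47 → acc = 0x47
  'N' = 0x4E → acc = 0x09
  'G' = 0x47 → acc = 0x4E
  'S' = 0x53 → acc = 0x1D
  'A' = 0x41 → acc = 0x5C
  ',' = 0x2C → acc = 0x70
  '2' = 0x32 → acc = 0x42
  '7' = 0x37 → acc = 0x75
  '8' = 0x38 → acc = 0x4D
  '9' = 0x39 → acc = 0x74
  '9' = 0x39 → acc = 0x4D
  ',' = 0x2C → acc = 0x61
  '0' = 0x30 → acc = 0x51
  '2' = 0x32 → acc = 0x63
  '9' = 0x39 → acc = 0x5A
  ',' = 0x2C → acc = 0x76
  '2' = 0x32 → acc = 0x44
  '7' = 0x37 → acc = 0x73
  '1' = 0x31 → acc = 0x42
Checksum = 0x42.

42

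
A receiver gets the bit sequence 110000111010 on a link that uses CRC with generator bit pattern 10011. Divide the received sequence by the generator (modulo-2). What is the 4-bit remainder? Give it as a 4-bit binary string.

0110

Modulo-2 division of 110000111010 by 10011:
  pos 0: 11000 XOR 10011 = 01011
  pos 1: 10110 XOR 10011 = 00101
  pos 3: 10111 XOR 10011 = 00100
  pos 5: 10010 XOR 10011 = 00001
Remainder = 0110 (nonzero — an error is detected).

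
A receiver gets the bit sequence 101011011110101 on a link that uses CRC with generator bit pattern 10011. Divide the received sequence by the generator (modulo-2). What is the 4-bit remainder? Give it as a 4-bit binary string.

1100

Modulo-2 division of 101011011110101 by 10011:
  pos 0: 10101 XOR 10011 = 00110
  pos 2: 11010 XOR 10011 = 01001
  pos 3: 10011 XOR 10011 = 00000
  pos 8: 11101 XOR 10011 = 01110
  pos 9: 11100 XOR 10011 = 01111
  pos 10: 11111 XOR 10011 = 01100
Remainder = 1100 (nonzero — an error is detected).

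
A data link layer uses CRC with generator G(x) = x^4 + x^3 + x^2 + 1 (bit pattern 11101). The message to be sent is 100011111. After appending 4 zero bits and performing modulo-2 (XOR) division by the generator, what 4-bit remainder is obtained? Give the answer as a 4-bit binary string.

Append 4 zeros: 1000111110000. Divide by 11101 (XOR where the leading bit is 1):
  pos 0: 10001 XOR 11101 = 01100
  pos 1: 11001 XOR 11101 = 00100
  pos 3: 10011 XOR 11101 = 01110
  pos 4: 11101 XOR 11101 = 00000
Remainder (last 4 bits) = 0000. This is the CRC / FCS.

0000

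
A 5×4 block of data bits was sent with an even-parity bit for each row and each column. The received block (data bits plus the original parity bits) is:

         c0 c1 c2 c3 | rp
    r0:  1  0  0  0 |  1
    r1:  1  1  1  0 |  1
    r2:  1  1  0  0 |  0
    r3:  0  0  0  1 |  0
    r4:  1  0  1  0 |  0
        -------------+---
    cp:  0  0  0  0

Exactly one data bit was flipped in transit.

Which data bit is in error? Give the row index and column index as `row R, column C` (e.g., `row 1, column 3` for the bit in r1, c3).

Recompute each row's even parity and compare to rp:
  r0: data parity 1, sent rp 1 → ok
  r1: data parity 1, sent rp 1 → ok
  r2: data parity 0, sent rp 0 → ok
  r3: data parity 1, sent rp 0 → mismatch
  r4: data parity 0, sent rp 0 → ok
Recompute each column's even parity and compare to cp:
  c0: data parity 0, sent cp 0 → ok
  c1: data parity 0, sent cp 0 → ok
  c2: data parity 0, sent cp 0 → ok
  c3: data parity 1, sent cp 0 → mismatch
Exactly one row (r3) and one column (c3) fail → the flipped bit is at their intersection.

row 3, column 3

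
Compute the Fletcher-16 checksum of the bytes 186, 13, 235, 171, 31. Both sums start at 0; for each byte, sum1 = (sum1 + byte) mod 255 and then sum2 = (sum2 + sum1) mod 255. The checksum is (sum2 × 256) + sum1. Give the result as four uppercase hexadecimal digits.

Running sums (mod 255):
  after byte 0 (186): sum1=186, sum2=186
  after byte 1 (13): sum1=199, sum2=130
  after byte 2 (235): sum1=179, sum2=54
  after byte 3 (171): sum1=95, sum2=149
  after byte 4 (31): sum1=126, sum2=20
Checksum = sum2·256 + sum1 = 20·256 + 126 = 5246 = 0x147E.

147E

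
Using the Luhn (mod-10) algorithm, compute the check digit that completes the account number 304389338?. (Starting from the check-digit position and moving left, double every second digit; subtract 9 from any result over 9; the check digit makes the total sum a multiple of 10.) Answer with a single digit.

Partial digits right→left: 8 3 3 9 8 3 4 0 3
Double every second digit counting from the check-digit position (so the 1st, 3rd, 5th, ... of the partial from the right).
  doubled (with −9 where >9): 7 6 7 8 6 → sum 34
  kept as-is: 3 9 3 0 → sum 15
Total = 34 + 15 = 49.
Check digit = (10 − (49 mod 10)) mod 10 = 1.

1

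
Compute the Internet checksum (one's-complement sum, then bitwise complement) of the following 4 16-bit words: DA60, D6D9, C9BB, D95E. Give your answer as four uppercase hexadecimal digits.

One's-complement addition (fold any carry out of bit 15 back into bit 0):
  0xDA60 + 0xD6D9 = 0x1B139 → wrap carry → 0xB13A
  0xB13A + 0xC9BB = 0x17AF5 → wrap carry → 0x7AF6
  0x7AF6 + 0xD95E = 0x15454 → wrap carry → 0x5455
One's-complement sum = 0x5455.
Checksum = ~0x5455 & 0xFFFF = 0xABAA.

ABAA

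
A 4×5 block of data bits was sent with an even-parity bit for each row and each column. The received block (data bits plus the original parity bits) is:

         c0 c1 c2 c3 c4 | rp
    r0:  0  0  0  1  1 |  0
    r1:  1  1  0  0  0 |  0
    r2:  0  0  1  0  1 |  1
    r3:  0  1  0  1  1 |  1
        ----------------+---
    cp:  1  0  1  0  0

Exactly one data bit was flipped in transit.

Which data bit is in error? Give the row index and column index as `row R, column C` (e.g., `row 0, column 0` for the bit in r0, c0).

Recompute each row's even parity and compare to rp:
  r0: data parity 0, sent rp 0 → ok
  r1: data parity 0, sent rp 0 → ok
  r2: data parity 0, sent rp 1 → mismatch
  r3: data parity 1, sent rp 1 → ok
Recompute each column's even parity and compare to cp:
  c0: data parity 1, sent cp 1 → ok
  c1: data parity 0, sent cp 0 → ok
  c2: data parity 1, sent cp 1 → ok
  c3: data parity 0, sent cp 0 → ok
  c4: data parity 1, sent cp 0 → mismatch
Exactly one row (r2) and one column (c4) fail → the flipped bit is at their intersection.

row 2, column 4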